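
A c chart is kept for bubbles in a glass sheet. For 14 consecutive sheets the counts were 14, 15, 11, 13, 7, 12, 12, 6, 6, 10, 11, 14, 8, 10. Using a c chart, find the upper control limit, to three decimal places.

20.430

c̄ = (14 + 15 + 11 + 13 + 7 + 12 + 12 + 6 + 6 + 10 + 11 + 14 + 8 + 10) / 14 = 149 / 14 = 10.6429
UCL = c̄ + 3√c̄ = 10.6429 + 3 × √10.6429 = 10.6429 + 3 × 3.2623 = 20.4299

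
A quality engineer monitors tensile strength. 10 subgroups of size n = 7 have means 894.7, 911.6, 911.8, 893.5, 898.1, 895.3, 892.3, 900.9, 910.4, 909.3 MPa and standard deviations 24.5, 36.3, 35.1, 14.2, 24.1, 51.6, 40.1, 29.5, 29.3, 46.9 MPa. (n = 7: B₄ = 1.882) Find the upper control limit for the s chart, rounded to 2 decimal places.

62.41

s̄ = (24.5 + 36.3 + 35.1 + 14.2 + 24.1 + 51.6 + 40.1 + 29.5 + 29.3 + 46.9) / 10 = 33.1600
UCL_s = B₄·s̄ = 1.882 × 33.1600 = 62.4071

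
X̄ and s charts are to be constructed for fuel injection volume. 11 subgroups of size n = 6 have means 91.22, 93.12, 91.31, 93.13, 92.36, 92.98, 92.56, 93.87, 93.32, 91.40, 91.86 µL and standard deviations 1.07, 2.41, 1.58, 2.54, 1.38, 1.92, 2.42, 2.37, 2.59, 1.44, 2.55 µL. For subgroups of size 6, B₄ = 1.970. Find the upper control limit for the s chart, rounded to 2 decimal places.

3.99

s̄ = (1.07 + 2.41 + 1.58 + 2.54 + 1.38 + 1.92 + 2.42 + 2.37 + 2.59 + 1.44 + 2.55) / 11 = 2.0245
UCL_s = B₄·s̄ = 1.970 × 2.0245 = 3.9884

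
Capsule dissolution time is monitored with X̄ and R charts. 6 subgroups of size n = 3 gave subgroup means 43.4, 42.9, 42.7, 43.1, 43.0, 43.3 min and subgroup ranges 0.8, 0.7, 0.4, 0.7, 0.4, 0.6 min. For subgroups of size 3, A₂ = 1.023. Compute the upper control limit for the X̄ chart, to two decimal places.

43.68

X̄̄ = (43.4 + 42.9 + 42.7 + 43.1 + 43.0 + 43.3) / 6 = 258.4000 / 6 = 43.0667
R̄ = (0.8 + 0.7 + 0.4 + 0.7 + 0.4 + 0.6) / 6 = 3.6000 / 6 = 0.6000
UCL = X̄̄ + A₂·R̄ = 43.0667 + 1.023 × 0.6000 = 43.6805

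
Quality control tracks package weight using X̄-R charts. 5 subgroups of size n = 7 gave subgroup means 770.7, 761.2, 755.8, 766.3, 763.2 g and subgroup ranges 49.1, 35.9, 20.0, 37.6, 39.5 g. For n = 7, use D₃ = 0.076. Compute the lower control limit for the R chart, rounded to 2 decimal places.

R̄ = (49.1 + 35.9 + 20.0 + 37.6 + 39.5) / 5 = 182.1000 / 5 = 36.4200
LCL_R = D₃·R̄ = 0.076 × 36.4200 = 2.7679

2.77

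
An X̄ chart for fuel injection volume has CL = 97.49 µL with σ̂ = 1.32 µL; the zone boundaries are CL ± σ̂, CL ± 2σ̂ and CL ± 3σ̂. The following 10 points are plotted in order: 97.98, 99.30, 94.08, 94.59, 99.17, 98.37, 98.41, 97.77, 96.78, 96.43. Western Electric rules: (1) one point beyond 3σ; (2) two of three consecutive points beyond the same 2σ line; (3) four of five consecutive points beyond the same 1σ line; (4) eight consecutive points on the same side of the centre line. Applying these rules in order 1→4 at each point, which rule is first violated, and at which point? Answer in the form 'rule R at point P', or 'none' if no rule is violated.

rule 2 at point 4

Zone of each point (C = within 1σ̂, B = 1σ̂–2σ̂, A = 2σ̂–3σ̂, * = beyond 3σ̂; sign = side of CL): 1:+C, 2:+B, 3:-A, 4:-A, 5:+B, 6:+C, 7:+C, 8:+C, 9:-C, 10:-C
Rule 2 (two of three consecutive points beyond the same 2σ limit) is satisfied at point 4.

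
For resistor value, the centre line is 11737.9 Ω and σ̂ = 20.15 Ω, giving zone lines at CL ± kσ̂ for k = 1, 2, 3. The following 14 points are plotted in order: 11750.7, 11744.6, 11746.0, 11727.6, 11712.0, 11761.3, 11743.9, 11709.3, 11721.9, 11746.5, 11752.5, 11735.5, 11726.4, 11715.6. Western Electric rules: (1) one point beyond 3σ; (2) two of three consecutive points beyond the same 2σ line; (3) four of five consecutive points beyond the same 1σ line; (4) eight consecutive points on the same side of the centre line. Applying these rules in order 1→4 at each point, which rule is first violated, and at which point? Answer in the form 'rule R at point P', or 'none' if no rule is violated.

Zone of each point (C = within 1σ̂, B = 1σ̂–2σ̂, A = 2σ̂–3σ̂, * = beyond 3σ̂; sign = side of CL): 1:+C, 2:+C, 3:+C, 4:-C, 5:-B, 6:+B, 7:+C, 8:-B, 9:-C, 10:+C, 11:+C, 12:-C, 13:-C, 14:-B
No rule fires across all 14 points.

none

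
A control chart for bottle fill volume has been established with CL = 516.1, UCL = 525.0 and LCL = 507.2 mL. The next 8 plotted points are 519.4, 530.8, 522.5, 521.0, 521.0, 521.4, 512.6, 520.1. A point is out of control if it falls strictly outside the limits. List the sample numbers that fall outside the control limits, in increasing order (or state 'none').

Compare each point to [507.2, 525.0]: sample 2 = 530.8 > UCL.

2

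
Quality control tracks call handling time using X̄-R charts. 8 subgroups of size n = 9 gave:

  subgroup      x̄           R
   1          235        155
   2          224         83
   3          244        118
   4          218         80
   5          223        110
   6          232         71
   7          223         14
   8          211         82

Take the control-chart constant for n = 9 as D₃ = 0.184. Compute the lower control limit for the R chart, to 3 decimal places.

16.399

R̄ = (155 + 83 + 118 + 80 + 110 + 71 + 14 + 82) / 8 = 713.0000 / 8 = 89.1250
LCL_R = D₃·R̄ = 0.184 × 89.1250 = 16.3990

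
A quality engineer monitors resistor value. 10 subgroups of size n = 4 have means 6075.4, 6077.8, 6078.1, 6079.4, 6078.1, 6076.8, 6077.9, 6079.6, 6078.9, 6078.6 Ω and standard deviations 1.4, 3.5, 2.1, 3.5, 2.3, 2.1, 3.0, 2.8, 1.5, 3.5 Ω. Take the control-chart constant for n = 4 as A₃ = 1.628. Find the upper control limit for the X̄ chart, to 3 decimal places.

6082.244

X̄̄ = (6075.4 + 6077.8 + 6078.1 + 6079.4 + 6078.1 + 6076.8 + 6077.9 + 6079.6 + 6078.9 + 6078.6) / 10 = 6078.0600
s̄ = (1.4 + 3.5 + 2.1 + 3.5 + 2.3 + 2.1 + 3.0 + 2.8 + 1.5 + 3.5) / 10 = 2.5700
UCL = X̄̄ + A₃·s̄ = 6078.0600 + 1.628 × 2.5700 = 6082.2440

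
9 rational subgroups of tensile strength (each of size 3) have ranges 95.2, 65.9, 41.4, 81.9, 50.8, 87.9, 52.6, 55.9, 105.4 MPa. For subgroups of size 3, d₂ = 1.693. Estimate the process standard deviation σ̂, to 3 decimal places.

41.806

R̄ = (95.2 + 65.9 + 41.4 + 81.9 + 50.8 + 87.9 + 52.6 + 55.9 + 105.4) / 9 = 70.7778
σ̂ = R̄ / d₂ = 70.7778 / 1.693 = 41.8061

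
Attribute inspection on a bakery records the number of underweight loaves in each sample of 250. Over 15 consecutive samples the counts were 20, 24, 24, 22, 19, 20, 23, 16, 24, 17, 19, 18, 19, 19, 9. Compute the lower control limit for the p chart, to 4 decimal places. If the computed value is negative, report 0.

p̄ = Σdᵢ / (k·n) = 293 / (15 × 250) = 0.07813
LCL = p̄ − 3·√(p̄(1−p̄)/n) = 0.07813 − 3 × 0.01697 = 0.02721

0.0272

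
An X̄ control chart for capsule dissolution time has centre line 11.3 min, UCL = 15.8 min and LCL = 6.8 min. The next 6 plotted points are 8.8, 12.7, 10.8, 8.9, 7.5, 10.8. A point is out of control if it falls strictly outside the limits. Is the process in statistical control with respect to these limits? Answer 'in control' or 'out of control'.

in control

All 6 points lie within [6.8, 15.8].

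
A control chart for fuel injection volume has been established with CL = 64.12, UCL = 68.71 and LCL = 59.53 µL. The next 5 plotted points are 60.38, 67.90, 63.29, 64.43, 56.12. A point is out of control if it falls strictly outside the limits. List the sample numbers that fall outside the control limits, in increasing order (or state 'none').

5

Compare each point to [59.53, 68.71]: sample 5 = 56.12 < LCL.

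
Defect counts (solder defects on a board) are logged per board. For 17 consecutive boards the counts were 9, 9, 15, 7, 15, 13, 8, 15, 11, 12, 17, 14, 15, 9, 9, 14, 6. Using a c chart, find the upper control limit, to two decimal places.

c̄ = (9 + 9 + 15 + 7 + 15 + 13 + 8 + 15 + 11 + 12 + 17 + 14 + 15 + 9 + 9 + 14 + 6) / 17 = 198 / 17 = 11.6471
UCL = c̄ + 3√c̄ = 11.6471 + 3 × √11.6471 = 11.6471 + 3 × 3.4128 = 21.8854

21.89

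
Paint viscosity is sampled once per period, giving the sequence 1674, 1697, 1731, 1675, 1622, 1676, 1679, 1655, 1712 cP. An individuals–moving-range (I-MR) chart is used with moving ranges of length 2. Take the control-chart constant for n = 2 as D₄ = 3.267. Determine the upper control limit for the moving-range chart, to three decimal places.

Moving ranges: 23, 34, 56, 53, 54, 3, 24, 57; M̄R̄ = 304.0000 / 8 = 38.0000
UCL_MR = D₄·M̄R̄ = 3.267 × 38.0000 = 124.1460

124.146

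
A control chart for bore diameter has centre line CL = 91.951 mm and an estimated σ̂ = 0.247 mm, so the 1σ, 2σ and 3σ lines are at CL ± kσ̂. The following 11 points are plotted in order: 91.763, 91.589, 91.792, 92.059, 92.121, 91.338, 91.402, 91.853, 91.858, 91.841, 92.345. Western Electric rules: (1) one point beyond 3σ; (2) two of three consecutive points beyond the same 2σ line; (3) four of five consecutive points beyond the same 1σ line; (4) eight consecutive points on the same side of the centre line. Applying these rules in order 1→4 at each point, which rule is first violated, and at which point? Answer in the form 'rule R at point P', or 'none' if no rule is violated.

rule 2 at point 7

Zone of each point (C = within 1σ̂, B = 1σ̂–2σ̂, A = 2σ̂–3σ̂, * = beyond 3σ̂; sign = side of CL): 1:-C, 2:-B, 3:-C, 4:+C, 5:+C, 6:-A, 7:-A, 8:-C, 9:-C, 10:-C, 11:+B
Rule 2 (two of three consecutive points beyond the same 2σ limit) is satisfied at point 7.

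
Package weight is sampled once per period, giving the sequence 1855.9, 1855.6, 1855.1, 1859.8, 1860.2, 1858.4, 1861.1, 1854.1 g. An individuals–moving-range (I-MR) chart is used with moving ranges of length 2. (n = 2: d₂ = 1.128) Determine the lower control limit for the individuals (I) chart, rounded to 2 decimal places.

X̄ = (1855.9 + 1855.6 + 1855.1 + 1859.8 + 1860.2 + 1858.4 + 1861.1 + 1854.1) / 8 = 1857.5250
Moving ranges: 0.3, 0.5, 4.7, 0.4, 1.8, 2.7, 7.0; M̄R̄ = 17.4000 / 7 = 2.4857
LCL = X̄ − 3·M̄R̄/d₂ = 1857.5250 − 3 × 2.4857 / 1.128 = 1850.9141

1850.91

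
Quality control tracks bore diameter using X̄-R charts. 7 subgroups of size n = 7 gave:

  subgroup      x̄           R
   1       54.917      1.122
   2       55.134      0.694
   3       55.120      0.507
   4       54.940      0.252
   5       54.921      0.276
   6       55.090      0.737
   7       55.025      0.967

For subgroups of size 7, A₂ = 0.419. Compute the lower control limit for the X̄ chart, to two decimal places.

54.75

X̄̄ = (54.917 + 55.134 + 55.120 + 54.940 + 54.921 + 55.090 + 55.025) / 7 = 385.1470 / 7 = 55.0210
R̄ = (1.122 + 0.694 + 0.507 + 0.252 + 0.276 + 0.737 + 0.967) / 7 = 4.5550 / 7 = 0.6507
LCL = X̄̄ − A₂·R̄ = 55.0210 − 0.419 × 0.6507 = 54.7484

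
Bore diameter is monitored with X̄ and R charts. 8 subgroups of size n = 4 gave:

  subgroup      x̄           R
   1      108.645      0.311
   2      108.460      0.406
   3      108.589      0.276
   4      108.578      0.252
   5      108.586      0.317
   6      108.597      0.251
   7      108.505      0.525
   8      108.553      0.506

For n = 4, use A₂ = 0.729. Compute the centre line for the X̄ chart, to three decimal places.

X̄̄ = (108.645 + 108.460 + 108.589 + 108.578 + 108.586 + 108.597 + 108.505 + 108.553) / 8 = 868.5130 / 8 = 108.5641
CL = X̄̄ = 108.5641

108.564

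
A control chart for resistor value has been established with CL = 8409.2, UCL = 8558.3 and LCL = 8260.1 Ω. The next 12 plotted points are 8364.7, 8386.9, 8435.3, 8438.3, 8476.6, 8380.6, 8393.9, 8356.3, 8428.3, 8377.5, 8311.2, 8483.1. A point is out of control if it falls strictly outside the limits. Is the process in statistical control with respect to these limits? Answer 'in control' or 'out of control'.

in control

All 12 points lie within [8260.1, 8558.3].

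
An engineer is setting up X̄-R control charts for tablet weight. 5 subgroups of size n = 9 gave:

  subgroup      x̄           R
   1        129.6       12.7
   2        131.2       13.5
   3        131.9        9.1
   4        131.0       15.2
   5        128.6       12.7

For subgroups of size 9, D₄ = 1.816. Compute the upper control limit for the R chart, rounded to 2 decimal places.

22.95

R̄ = (12.7 + 13.5 + 9.1 + 15.2 + 12.7) / 5 = 63.2000 / 5 = 12.6400
UCL_R = D₄·R̄ = 1.816 × 12.6400 = 22.9542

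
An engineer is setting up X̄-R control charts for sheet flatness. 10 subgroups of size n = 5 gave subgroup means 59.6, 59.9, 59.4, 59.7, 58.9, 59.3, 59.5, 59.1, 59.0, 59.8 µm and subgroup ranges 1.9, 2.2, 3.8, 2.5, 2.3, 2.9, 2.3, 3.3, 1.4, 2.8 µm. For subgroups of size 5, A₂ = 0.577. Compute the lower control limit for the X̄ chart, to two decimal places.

57.95

X̄̄ = (59.6 + 59.9 + 59.4 + 59.7 + 58.9 + 59.3 + 59.5 + 59.1 + 59.0 + 59.8) / 10 = 594.2000 / 10 = 59.4200
R̄ = (1.9 + 2.2 + 3.8 + 2.5 + 2.3 + 2.9 + 2.3 + 3.3 + 1.4 + 2.8) / 10 = 25.4000 / 10 = 2.5400
LCL = X̄̄ − A₂·R̄ = 59.4200 − 0.577 × 2.5400 = 57.9544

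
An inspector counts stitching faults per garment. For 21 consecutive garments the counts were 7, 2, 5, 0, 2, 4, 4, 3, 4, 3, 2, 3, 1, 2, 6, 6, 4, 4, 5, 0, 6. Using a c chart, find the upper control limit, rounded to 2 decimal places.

9.07

c̄ = (7 + 2 + 5 + 0 + 2 + 4 + 4 + 3 + 4 + 3 + 2 + 3 + 1 + 2 + 6 + 6 + 4 + 4 + 5 + 0 + 6) / 21 = 73 / 21 = 3.4762
UCL = c̄ + 3√c̄ = 3.4762 + 3 × √3.4762 = 3.4762 + 3 × 1.8645 = 9.0696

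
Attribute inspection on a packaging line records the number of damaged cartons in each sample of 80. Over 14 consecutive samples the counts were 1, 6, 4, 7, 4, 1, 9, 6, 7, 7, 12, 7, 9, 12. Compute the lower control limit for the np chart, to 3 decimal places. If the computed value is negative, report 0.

0.000

p̄ = Σdᵢ / (k·n) = 92 / (14 × 80) = 0.08214
LCL = np̄ − 3·√(np̄(1−p̄)) = 6.5714 − 3 × 2.4559 = -0.7964 → 0 (negative, so LCL = 0)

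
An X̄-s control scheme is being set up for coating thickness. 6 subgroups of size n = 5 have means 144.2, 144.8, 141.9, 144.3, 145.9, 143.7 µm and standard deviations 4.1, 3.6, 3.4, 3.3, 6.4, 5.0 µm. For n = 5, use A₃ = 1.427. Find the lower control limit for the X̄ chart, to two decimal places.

138.00

X̄̄ = (144.2 + 144.8 + 141.9 + 144.3 + 145.9 + 143.7) / 6 = 144.1333
s̄ = (4.1 + 3.6 + 3.4 + 3.3 + 6.4 + 5.0) / 6 = 4.3000
LCL = X̄̄ − A₃·s̄ = 144.1333 − 1.427 × 4.3000 = 137.9972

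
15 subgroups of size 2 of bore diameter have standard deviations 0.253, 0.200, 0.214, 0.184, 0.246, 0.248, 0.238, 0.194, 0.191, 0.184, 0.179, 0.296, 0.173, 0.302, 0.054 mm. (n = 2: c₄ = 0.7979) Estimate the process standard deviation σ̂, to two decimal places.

0.26

s̄ = (0.253 + 0.200 + 0.214 + 0.184 + 0.246 + 0.248 + 0.238 + 0.194 + 0.191 + 0.184 + 0.179 + 0.296 + 0.173 + 0.302 + 0.054) / 15 = 0.2104
σ̂ = s̄ / c₄ = 0.2104 / 0.7979 = 0.2637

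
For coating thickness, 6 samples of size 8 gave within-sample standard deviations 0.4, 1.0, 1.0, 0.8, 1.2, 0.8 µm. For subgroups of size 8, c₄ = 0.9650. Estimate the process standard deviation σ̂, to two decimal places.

0.90

s̄ = (0.4 + 1.0 + 1.0 + 0.8 + 1.2 + 0.8) / 6 = 0.8667
σ̂ = s̄ / c₄ = 0.8667 / 0.9650 = 0.8981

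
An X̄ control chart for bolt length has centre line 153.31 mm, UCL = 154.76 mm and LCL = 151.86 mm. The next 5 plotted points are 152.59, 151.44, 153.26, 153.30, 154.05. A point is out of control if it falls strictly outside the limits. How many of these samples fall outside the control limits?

Compare each point to [151.86, 154.76]: sample 2 = 151.44 < LCL.

1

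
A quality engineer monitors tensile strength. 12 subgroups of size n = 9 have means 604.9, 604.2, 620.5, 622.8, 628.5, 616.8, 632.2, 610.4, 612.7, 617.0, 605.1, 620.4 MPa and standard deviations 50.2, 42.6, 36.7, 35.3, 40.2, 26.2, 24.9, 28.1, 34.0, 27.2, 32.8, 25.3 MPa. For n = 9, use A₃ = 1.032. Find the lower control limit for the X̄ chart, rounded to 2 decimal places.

581.59

X̄̄ = (604.9 + 604.2 + 620.5 + 622.8 + 628.5 + 616.8 + 632.2 + 610.4 + 612.7 + 617.0 + 605.1 + 620.4) / 12 = 616.2917
s̄ = (50.2 + 42.6 + 36.7 + 35.3 + 40.2 + 26.2 + 24.9 + 28.1 + 34.0 + 27.2 + 32.8 + 25.3) / 12 = 33.6250
LCL = X̄̄ − A₃·s̄ = 616.2917 − 1.032 × 33.6250 = 581.5907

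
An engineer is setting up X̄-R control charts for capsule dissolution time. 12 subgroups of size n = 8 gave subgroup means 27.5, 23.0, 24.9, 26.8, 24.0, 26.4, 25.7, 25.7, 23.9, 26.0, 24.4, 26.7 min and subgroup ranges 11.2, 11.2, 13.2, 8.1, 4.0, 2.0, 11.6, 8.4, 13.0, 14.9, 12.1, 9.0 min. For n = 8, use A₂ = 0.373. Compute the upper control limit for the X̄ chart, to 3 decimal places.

29.106

X̄̄ = (27.5 + 23.0 + 24.9 + 26.8 + 24.0 + 26.4 + 25.7 + 25.7 + 23.9 + 26.0 + 24.4 + 26.7) / 12 = 305.0000 / 12 = 25.4167
R̄ = (11.2 + 11.2 + 13.2 + 8.1 + 4.0 + 2.0 + 11.6 + 8.4 + 13.0 + 14.9 + 12.1 + 9.0) / 12 = 118.7000 / 12 = 9.8917
UCL = X̄̄ + A₂·R̄ = 25.4167 + 0.373 × 9.8917 = 29.1063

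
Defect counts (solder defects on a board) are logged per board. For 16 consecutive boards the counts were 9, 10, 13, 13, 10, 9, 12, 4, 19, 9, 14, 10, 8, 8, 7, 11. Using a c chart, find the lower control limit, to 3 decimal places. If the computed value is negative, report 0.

0.712

c̄ = (9 + 10 + 13 + 13 + 10 + 9 + 12 + 4 + 19 + 9 + 14 + 10 + 8 + 8 + 7 + 11) / 16 = 166 / 16 = 10.3750
LCL = c̄ − 3√c̄ = 10.3750 − 3 × 3.2210 = 0.7119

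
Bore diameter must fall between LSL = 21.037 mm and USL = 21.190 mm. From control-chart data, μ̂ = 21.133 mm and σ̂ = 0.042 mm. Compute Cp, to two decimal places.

Cp = (USL − LSL) / (6σ̂) = (21.190 − 21.037) / (6 × 0.042) = 0.1530 / 0.2520 = 0.6071

0.61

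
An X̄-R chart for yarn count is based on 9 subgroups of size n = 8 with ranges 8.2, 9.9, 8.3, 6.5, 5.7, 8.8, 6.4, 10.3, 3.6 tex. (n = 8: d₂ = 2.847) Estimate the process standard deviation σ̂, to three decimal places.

R̄ = (8.2 + 9.9 + 8.3 + 6.5 + 5.7 + 8.8 + 6.4 + 10.3 + 3.6) / 9 = 7.5222
σ̂ = R̄ / d₂ = 7.5222 / 2.847 = 2.6422

2.642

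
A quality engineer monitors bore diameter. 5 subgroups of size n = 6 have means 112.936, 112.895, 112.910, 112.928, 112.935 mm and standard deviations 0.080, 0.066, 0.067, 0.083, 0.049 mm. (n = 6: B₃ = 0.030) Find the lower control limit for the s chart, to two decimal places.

s̄ = (0.080 + 0.066 + 0.067 + 0.083 + 0.049) / 5 = 0.0690
LCL_s = B₃·s̄ = 0.030 × 0.0690 = 0.0021

0.00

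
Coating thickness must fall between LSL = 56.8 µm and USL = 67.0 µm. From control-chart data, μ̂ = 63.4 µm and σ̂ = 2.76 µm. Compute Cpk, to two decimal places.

Cpu = (USL − μ̂) / (3σ̂) = (67.0 − 63.4) / (3 × 2.76) = 0.4348; Cpl = (μ̂ − LSL) / (3σ̂) = (63.4 − 56.8) / (3 × 2.76) = 0.7971; Cpk = min(Cpu, Cpl) = 0.4348

0.43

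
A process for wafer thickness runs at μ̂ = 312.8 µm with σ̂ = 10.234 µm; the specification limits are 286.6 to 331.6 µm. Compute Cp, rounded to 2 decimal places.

Cp = (USL − LSL) / (6σ̂) = (331.6 − 286.6) / (6 × 10.234) = 45.0000 / 61.4040 = 0.7329

0.73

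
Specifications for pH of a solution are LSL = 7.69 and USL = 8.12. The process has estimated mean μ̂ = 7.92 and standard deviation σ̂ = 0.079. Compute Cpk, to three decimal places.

Cpu = (USL − μ̂) / (3σ̂) = (8.12 − 7.92) / (3 × 0.079) = 0.8439; Cpl = (μ̂ − LSL) / (3σ̂) = (7.92 − 7.69) / (3 × 0.079) = 0.9705; Cpk = min(Cpu, Cpl) = 0.8439

0.844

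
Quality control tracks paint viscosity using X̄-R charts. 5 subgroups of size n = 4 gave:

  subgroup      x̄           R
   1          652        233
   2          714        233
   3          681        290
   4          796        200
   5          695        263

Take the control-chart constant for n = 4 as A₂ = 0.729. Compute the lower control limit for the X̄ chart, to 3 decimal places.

529.870

X̄̄ = (652 + 714 + 681 + 796 + 695) / 5 = 3538.0000 / 5 = 707.6000
R̄ = (233 + 233 + 290 + 200 + 263) / 5 = 1219.0000 / 5 = 243.8000
LCL = X̄̄ − A₂·R̄ = 707.6000 − 0.729 × 243.8000 = 529.8698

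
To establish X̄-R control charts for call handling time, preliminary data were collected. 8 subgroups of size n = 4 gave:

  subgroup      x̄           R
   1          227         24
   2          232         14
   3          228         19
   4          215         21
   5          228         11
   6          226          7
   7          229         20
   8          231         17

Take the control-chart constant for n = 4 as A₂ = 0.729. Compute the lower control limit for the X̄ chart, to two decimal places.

214.88

X̄̄ = (227 + 232 + 228 + 215 + 228 + 226 + 229 + 231) / 8 = 1816.0000 / 8 = 227.0000
R̄ = (24 + 14 + 19 + 21 + 11 + 7 + 20 + 17) / 8 = 133.0000 / 8 = 16.6250
LCL = X̄̄ − A₂·R̄ = 227.0000 − 0.729 × 16.6250 = 214.8804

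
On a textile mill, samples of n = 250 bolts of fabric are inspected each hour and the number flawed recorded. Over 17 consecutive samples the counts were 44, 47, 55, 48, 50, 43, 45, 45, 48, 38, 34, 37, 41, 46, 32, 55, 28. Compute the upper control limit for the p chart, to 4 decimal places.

p̄ = Σdᵢ / (k·n) = 736 / (17 × 250) = 0.17318
UCL = p̄ + 3·√(p̄(1−p̄)/n) = 0.17318 + 3 × √(0.17318×0.82682/250) = 0.17318 + 3 × 0.02393 = 0.24497

0.2450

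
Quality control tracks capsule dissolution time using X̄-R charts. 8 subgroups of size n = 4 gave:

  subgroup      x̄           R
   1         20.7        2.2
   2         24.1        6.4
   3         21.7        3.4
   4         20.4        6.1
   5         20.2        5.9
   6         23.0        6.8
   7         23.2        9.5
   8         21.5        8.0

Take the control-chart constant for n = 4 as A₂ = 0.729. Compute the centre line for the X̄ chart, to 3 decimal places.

X̄̄ = (20.7 + 24.1 + 21.7 + 20.4 + 20.2 + 23.0 + 23.2 + 21.5) / 8 = 174.8000 / 8 = 21.8500
CL = X̄̄ = 21.8500

21.850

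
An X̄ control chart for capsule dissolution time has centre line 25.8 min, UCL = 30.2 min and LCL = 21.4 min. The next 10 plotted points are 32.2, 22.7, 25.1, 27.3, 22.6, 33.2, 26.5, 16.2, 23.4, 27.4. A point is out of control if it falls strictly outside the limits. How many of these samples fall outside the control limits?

3

Compare each point to [21.4, 30.2]: sample 1 = 32.2 > UCL; sample 6 = 33.2 > UCL; sample 8 = 16.2 < LCL.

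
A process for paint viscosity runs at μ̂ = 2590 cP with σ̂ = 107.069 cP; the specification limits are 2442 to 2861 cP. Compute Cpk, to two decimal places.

Cpu = (USL − μ̂) / (3σ̂) = (2861 − 2590) / (3 × 107.069) = 0.8437; Cpl = (μ̂ − LSL) / (3σ̂) = (2590 − 2442) / (3 × 107.069) = 0.4608; Cpk = min(Cpu, Cpl) = 0.4608

0.46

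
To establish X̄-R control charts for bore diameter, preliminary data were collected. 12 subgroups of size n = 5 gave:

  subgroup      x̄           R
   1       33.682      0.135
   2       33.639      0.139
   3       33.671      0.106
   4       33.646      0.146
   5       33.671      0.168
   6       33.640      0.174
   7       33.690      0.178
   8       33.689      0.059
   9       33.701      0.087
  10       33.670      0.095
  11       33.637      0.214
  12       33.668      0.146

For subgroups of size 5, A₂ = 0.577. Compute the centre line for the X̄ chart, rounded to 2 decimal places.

X̄̄ = (33.682 + 33.639 + 33.671 + 33.646 + 33.671 + 33.640 + 33.690 + 33.689 + 33.701 + 33.670 + 33.637 + 33.668) / 12 = 404.0040 / 12 = 33.6670
CL = X̄̄ = 33.6670

33.67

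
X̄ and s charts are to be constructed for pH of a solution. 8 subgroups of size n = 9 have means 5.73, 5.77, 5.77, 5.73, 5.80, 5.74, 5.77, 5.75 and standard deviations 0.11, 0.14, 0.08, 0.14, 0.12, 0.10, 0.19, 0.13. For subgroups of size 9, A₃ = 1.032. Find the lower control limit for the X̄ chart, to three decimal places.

5.627

X̄̄ = (5.73 + 5.77 + 5.77 + 5.73 + 5.80 + 5.74 + 5.77 + 5.75) / 8 = 5.7575
s̄ = (0.11 + 0.14 + 0.08 + 0.14 + 0.12 + 0.10 + 0.19 + 0.13) / 8 = 0.1263
LCL = X̄̄ − A₃·s̄ = 5.7575 − 1.032 × 0.1263 = 5.6272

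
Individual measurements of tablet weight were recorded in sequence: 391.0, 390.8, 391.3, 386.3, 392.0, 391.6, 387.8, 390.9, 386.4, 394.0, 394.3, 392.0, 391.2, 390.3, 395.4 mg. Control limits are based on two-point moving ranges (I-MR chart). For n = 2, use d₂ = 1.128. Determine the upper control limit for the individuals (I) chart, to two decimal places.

X̄ = (391.0 + 390.8 + 391.3 + 386.3 + 392.0 + 391.6 + 387.8 + 390.9 + 386.4 + 394.0 + 394.3 + 392.0 + 391.2 + 390.3 + 395.4) / 15 = 391.0200
Moving ranges: 0.2, 0.5, 5.0, 5.7, 0.4, 3.8, 3.1, 4.5, 7.6, 0.3, 2.3, 0.8, 0.9, 5.1; M̄R̄ = 40.2000 / 14 = 2.8714
UCL = X̄ + 3·M̄R̄/d₂ = 391.0200 + 3 × 2.8714 / 1.128 = 398.6568

398.66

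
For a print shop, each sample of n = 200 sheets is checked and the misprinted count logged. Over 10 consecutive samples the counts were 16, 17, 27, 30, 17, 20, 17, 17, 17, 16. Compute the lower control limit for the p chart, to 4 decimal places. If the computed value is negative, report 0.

0.0342

p̄ = Σdᵢ / (k·n) = 194 / (10 × 200) = 0.09700
LCL = p̄ − 3·√(p̄(1−p̄)/n) = 0.09700 − 3 × 0.02093 = 0.03422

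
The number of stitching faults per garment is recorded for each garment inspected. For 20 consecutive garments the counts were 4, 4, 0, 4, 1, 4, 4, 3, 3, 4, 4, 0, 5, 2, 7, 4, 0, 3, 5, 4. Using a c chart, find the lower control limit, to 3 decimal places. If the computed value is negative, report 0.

c̄ = (4 + 4 + 0 + 4 + 1 + 4 + 4 + 3 + 3 + 4 + 4 + 0 + 5 + 2 + 7 + 4 + 0 + 3 + 5 + 4) / 20 = 65 / 20 = 3.2500
LCL = c̄ − 3√c̄ = 3.2500 − 3 × 1.8028 = -2.1583 → 0 (cannot be negative)

0.000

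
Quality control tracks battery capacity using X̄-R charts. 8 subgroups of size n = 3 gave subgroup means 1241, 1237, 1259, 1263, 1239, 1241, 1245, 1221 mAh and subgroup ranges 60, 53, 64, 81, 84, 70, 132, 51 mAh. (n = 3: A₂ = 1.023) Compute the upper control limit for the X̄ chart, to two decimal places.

X̄̄ = (1241 + 1237 + 1259 + 1263 + 1239 + 1241 + 1245 + 1221) / 8 = 9946.0000 / 8 = 1243.2500
R̄ = (60 + 53 + 64 + 81 + 84 + 70 + 132 + 51) / 8 = 595.0000 / 8 = 74.3750
UCL = X̄̄ + A₂·R̄ = 1243.2500 + 1.023 × 74.3750 = 1319.3356

1319.34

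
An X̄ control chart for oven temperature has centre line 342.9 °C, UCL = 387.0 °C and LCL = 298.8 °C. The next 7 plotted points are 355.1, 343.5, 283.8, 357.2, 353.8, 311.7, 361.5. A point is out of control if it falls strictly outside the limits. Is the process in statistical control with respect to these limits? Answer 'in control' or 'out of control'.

out of control

Compare each point to [298.8, 387.0]: sample 3 = 283.8 < LCL.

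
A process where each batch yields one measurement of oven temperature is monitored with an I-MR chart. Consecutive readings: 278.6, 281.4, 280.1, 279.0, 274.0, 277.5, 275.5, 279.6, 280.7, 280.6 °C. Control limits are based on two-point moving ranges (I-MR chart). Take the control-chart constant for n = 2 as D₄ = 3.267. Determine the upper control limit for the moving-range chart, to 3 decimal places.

Moving ranges: 2.8, 1.3, 1.1, 5.0, 3.5, 2.0, 4.1, 1.1, 0.1; M̄R̄ = 21.0000 / 9 = 2.3333
UCL_MR = D₄·M̄R̄ = 3.267 × 2.3333 = 7.6230

7.623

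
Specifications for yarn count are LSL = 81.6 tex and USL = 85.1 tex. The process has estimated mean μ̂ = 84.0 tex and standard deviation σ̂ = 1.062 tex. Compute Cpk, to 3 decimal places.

Cpu = (USL − μ̂) / (3σ̂) = (85.1 − 84.0) / (3 × 1.062) = 0.3453; Cpl = (μ̂ − LSL) / (3σ̂) = (84.0 − 81.6) / (3 × 1.062) = 0.7533; Cpk = min(Cpu, Cpl) = 0.3453

0.345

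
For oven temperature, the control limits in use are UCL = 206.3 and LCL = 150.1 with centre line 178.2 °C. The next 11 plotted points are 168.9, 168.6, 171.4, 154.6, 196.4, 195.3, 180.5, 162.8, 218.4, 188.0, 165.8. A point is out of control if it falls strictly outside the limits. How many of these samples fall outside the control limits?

Compare each point to [150.1, 206.3]: sample 9 = 218.4 > UCL.

1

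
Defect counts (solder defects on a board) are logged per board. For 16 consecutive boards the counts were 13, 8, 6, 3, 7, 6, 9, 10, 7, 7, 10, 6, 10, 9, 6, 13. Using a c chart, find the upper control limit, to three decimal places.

c̄ = (13 + 8 + 6 + 3 + 7 + 6 + 9 + 10 + 7 + 7 + 10 + 6 + 10 + 9 + 6 + 13) / 16 = 130 / 16 = 8.1250
UCL = c̄ + 3√c̄ = 8.1250 + 3 × √8.1250 = 8.1250 + 3 × 2.8504 = 16.6763

16.676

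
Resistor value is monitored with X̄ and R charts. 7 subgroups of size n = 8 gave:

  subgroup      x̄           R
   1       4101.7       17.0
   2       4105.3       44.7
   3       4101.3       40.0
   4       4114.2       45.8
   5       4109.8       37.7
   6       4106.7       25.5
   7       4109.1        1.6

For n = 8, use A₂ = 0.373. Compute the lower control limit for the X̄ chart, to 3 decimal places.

4095.559

X̄̄ = (4101.7 + 4105.3 + 4101.3 + 4114.2 + 4109.8 + 4106.7 + 4109.1) / 7 = 28748.1000 / 7 = 4106.8714
R̄ = (17.0 + 44.7 + 40.0 + 45.8 + 37.7 + 25.5 + 1.6) / 7 = 212.3000 / 7 = 30.3286
LCL = X̄̄ − A₂·R̄ = 4106.8714 − 0.373 × 30.3286 = 4095.5589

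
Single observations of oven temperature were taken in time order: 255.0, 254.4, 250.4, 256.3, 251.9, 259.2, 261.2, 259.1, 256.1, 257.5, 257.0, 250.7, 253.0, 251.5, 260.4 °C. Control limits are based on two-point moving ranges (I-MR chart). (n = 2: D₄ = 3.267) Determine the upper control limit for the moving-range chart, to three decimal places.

Moving ranges: 0.6, 4.0, 5.9, 4.4, 7.3, 2.0, 2.1, 3.0, 1.4, 0.5, 6.3, 2.3, 1.5, 8.9; M̄R̄ = 50.2000 / 14 = 3.5857
UCL_MR = D₄·M̄R̄ = 3.267 × 3.5857 = 11.7145

11.715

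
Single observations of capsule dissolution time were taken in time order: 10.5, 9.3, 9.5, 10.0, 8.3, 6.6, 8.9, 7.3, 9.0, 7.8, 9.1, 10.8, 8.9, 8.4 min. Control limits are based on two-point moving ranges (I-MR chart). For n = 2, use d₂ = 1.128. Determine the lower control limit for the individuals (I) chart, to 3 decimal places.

5.306

X̄ = (10.5 + 9.3 + 9.5 + 10.0 + 8.3 + 6.6 + 8.9 + 7.3 + 9.0 + 7.8 + 9.1 + 10.8 + 8.9 + 8.4) / 14 = 8.8857
Moving ranges: 1.2, 0.2, 0.5, 1.7, 1.7, 2.3, 1.6, 1.7, 1.2, 1.3, 1.7, 1.9, 0.5; M̄R̄ = 17.5000 / 13 = 1.3462
LCL = X̄ − 3·M̄R̄/d₂ = 8.8857 − 3 × 1.3462 / 1.128 = 5.3055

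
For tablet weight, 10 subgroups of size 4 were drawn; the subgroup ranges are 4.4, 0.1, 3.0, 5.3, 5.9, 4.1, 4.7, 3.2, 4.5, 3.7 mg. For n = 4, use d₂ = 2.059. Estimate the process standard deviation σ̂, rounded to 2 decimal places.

R̄ = (4.4 + 0.1 + 3.0 + 5.3 + 5.9 + 4.1 + 4.7 + 3.2 + 4.5 + 3.7) / 10 = 3.8900
σ̂ = R̄ / d₂ = 3.8900 / 2.059 = 1.8893

1.89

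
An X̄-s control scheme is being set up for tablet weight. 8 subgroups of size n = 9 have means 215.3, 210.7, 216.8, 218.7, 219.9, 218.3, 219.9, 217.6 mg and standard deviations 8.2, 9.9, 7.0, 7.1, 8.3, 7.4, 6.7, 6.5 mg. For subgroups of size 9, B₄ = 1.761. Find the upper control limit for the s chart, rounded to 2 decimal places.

s̄ = (8.2 + 9.9 + 7.0 + 7.1 + 8.3 + 7.4 + 6.7 + 6.5) / 8 = 7.6375
UCL_s = B₄·s̄ = 1.761 × 7.6375 = 13.4496

13.45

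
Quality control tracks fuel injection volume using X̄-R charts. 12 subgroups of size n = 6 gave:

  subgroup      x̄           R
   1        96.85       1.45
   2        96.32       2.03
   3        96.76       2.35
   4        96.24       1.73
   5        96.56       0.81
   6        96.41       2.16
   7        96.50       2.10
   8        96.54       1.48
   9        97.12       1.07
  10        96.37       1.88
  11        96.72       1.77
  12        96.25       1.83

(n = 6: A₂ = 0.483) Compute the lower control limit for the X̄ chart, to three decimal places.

95.722

X̄̄ = (96.85 + 96.32 + 96.76 + 96.24 + 96.56 + 96.41 + 96.50 + 96.54 + 97.12 + 96.37 + 96.72 + 96.25) / 12 = 1158.6400 / 12 = 96.5533
R̄ = (1.45 + 2.03 + 2.35 + 1.73 + 0.81 + 2.16 + 2.10 + 1.48 + 1.07 + 1.88 + 1.77 + 1.83) / 12 = 20.6600 / 12 = 1.7217
LCL = X̄̄ − A₂·R̄ = 96.5533 − 0.483 × 1.7217 = 95.7218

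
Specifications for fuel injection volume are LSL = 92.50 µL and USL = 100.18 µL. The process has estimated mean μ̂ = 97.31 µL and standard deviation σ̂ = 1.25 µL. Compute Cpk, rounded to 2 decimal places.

0.77

Cpu = (USL − μ̂) / (3σ̂) = (100.18 − 97.31) / (3 × 1.25) = 0.7653; Cpl = (μ̂ − LSL) / (3σ̂) = (97.31 − 92.50) / (3 × 1.25) = 1.2827; Cpk = min(Cpu, Cpl) = 0.7653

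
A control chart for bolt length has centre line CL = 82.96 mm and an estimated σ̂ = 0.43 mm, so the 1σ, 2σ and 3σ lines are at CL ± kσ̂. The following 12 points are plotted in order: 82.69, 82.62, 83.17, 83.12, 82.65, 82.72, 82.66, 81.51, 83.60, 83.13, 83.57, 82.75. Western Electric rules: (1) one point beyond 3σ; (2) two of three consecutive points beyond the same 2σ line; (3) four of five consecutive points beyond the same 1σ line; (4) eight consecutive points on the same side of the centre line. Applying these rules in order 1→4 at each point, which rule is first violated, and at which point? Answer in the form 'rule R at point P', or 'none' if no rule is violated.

rule 1 at point 8

Zone of each point (C = within 1σ̂, B = 1σ̂–2σ̂, A = 2σ̂–3σ̂, * = beyond 3σ̂; sign = side of CL): 1:-C, 2:-C, 3:+C, 4:+C, 5:-C, 6:-C, 7:-C, 8:-*, 9:+B, 10:+C, 11:+B, 12:-C
Rule 1 (one point beyond the 3σ limits) is satisfied at point 8.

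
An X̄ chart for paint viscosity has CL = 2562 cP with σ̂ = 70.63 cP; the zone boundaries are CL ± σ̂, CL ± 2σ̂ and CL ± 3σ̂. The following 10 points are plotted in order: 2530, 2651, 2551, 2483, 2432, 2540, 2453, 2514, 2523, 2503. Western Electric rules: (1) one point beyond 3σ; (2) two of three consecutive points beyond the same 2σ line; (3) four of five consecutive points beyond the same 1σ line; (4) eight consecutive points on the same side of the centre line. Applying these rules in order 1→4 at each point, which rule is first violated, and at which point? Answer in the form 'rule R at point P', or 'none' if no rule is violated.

rule 4 at point 10

Zone of each point (C = within 1σ̂, B = 1σ̂–2σ̂, A = 2σ̂–3σ̂, * = beyond 3σ̂; sign = side of CL): 1:-C, 2:+B, 3:-C, 4:-B, 5:-B, 6:-C, 7:-B, 8:-C, 9:-C, 10:-C
Rule 4 (eight consecutive points on the same side of the centre line) is satisfied at point 10.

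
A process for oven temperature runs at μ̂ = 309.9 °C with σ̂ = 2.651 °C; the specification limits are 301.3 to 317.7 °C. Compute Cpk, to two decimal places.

Cpu = (USL − μ̂) / (3σ̂) = (317.7 − 309.9) / (3 × 2.651) = 0.9808; Cpl = (μ̂ − LSL) / (3σ̂) = (309.9 − 301.3) / (3 × 2.651) = 1.0814; Cpk = min(Cpu, Cpl) = 0.9808

0.98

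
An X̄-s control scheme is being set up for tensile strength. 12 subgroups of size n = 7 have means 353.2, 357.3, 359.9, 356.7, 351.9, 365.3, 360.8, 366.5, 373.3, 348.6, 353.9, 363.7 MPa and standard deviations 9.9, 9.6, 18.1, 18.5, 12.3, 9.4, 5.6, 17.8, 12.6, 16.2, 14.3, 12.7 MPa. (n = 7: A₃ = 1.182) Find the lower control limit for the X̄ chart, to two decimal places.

343.79

X̄̄ = (353.2 + 357.3 + 359.9 + 356.7 + 351.9 + 365.3 + 360.8 + 366.5 + 373.3 + 348.6 + 353.9 + 363.7) / 12 = 359.2583
s̄ = (9.9 + 9.6 + 18.1 + 18.5 + 12.3 + 9.4 + 5.6 + 17.8 + 12.6 + 16.2 + 14.3 + 12.7) / 12 = 13.0833
LCL = X̄̄ − A₃·s̄ = 359.2583 − 1.182 × 13.0833 = 343.7938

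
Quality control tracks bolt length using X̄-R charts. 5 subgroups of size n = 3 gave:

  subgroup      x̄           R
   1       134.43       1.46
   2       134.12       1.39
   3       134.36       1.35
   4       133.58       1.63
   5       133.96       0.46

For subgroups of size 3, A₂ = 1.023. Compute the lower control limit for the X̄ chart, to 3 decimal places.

X̄̄ = (134.43 + 134.12 + 134.36 + 133.58 + 133.96) / 5 = 670.4500 / 5 = 134.0900
R̄ = (1.46 + 1.39 + 1.35 + 1.63 + 0.46) / 5 = 6.2900 / 5 = 1.2580
LCL = X̄̄ − A₂·R̄ = 134.0900 − 1.023 × 1.2580 = 132.8031

132.803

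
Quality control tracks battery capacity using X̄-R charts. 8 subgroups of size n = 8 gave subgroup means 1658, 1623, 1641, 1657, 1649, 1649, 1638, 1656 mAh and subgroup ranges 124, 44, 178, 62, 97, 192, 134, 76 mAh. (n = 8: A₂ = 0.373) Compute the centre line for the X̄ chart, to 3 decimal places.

1646.375

X̄̄ = (1658 + 1623 + 1641 + 1657 + 1649 + 1649 + 1638 + 1656) / 8 = 13171.0000 / 8 = 1646.3750
CL = X̄̄ = 1646.3750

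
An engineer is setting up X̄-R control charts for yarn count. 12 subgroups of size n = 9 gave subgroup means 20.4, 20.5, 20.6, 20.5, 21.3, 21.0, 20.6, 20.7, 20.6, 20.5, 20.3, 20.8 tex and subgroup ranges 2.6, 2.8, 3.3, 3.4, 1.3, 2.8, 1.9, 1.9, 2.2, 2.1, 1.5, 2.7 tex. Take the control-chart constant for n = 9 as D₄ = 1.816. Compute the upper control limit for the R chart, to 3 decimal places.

R̄ = (2.6 + 2.8 + 3.3 + 3.4 + 1.3 + 2.8 + 1.9 + 1.9 + 2.2 + 2.1 + 1.5 + 2.7) / 12 = 28.5000 / 12 = 2.3750
UCL_R = D₄·R̄ = 1.816 × 2.3750 = 4.3130

4.313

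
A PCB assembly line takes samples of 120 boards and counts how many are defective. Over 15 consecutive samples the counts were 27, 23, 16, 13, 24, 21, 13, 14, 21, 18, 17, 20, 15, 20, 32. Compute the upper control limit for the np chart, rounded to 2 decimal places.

p̄ = Σdᵢ / (k·n) = 294 / (15 × 120) = 0.16333
UCL = np̄ + 3·√(np̄(1−p̄)) = 19.6000 + 3 × √(19.6000×0.83667) = 19.6000 + 3 × 4.0495 = 31.7486

31.75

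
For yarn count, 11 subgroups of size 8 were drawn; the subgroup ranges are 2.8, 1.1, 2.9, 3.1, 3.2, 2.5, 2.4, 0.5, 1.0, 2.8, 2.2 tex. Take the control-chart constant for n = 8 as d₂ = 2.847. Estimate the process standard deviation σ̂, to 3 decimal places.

R̄ = (2.8 + 1.1 + 2.9 + 3.1 + 3.2 + 2.5 + 2.4 + 0.5 + 1.0 + 2.8 + 2.2) / 11 = 2.2273
σ̂ = R̄ / d₂ = 2.2273 / 2.847 = 0.7823

0.782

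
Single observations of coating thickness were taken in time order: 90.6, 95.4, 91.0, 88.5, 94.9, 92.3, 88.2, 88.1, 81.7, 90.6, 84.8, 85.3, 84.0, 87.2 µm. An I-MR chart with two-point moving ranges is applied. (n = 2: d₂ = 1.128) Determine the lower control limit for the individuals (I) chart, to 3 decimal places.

78.323

X̄ = (90.6 + 95.4 + 91.0 + 88.5 + 94.9 + 92.3 + 88.2 + 88.1 + 81.7 + 90.6 + 84.8 + 85.3 + 84.0 + 87.2) / 14 = 88.7571
Moving ranges: 4.8, 4.4, 2.5, 6.4, 2.6, 4.1, 0.1, 6.4, 8.9, 5.8, 0.5, 1.3, 3.2; M̄R̄ = 51.0000 / 13 = 3.9231
LCL = X̄ − 3·M̄R̄/d₂ = 88.7571 − 3 × 3.9231 / 1.128 = 78.3234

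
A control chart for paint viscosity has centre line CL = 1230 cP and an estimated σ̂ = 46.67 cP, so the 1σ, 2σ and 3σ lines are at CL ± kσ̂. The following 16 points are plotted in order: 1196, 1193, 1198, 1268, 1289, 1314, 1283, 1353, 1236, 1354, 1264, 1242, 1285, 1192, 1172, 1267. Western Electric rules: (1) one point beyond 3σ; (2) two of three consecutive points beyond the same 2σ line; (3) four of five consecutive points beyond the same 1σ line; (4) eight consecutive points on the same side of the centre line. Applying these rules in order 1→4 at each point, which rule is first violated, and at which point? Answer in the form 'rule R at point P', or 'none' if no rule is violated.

Zone of each point (C = within 1σ̂, B = 1σ̂–2σ̂, A = 2σ̂–3σ̂, * = beyond 3σ̂; sign = side of CL): 1:-C, 2:-C, 3:-C, 4:+C, 5:+B, 6:+B, 7:+B, 8:+A, 9:+C, 10:+A, 11:+C, 12:+C, 13:+B, 14:-C, 15:-B, 16:+C
Rule 3 (four of five consecutive points beyond the same 1σ limit) is satisfied at point 8.

rule 3 at point 8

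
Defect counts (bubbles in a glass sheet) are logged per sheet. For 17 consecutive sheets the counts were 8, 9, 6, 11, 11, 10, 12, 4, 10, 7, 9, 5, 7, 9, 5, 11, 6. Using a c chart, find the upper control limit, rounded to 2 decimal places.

c̄ = (8 + 9 + 6 + 11 + 11 + 10 + 12 + 4 + 10 + 7 + 9 + 5 + 7 + 9 + 5 + 11 + 6) / 17 = 140 / 17 = 8.2353
UCL = c̄ + 3√c̄ = 8.2353 + 3 × √8.2353 = 8.2353 + 3 × 2.8697 = 16.8445

16.84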